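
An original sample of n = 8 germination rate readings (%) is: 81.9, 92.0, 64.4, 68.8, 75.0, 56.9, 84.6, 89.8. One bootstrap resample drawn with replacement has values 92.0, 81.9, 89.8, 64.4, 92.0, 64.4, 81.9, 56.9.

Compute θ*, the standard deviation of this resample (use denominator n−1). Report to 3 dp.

θ* = 14.024

Mean = 77.9125; sum of squared deviations = 1376.7287
s² = 1376.7287 / 7 = 196.6755
s = √196.6755 = 14.024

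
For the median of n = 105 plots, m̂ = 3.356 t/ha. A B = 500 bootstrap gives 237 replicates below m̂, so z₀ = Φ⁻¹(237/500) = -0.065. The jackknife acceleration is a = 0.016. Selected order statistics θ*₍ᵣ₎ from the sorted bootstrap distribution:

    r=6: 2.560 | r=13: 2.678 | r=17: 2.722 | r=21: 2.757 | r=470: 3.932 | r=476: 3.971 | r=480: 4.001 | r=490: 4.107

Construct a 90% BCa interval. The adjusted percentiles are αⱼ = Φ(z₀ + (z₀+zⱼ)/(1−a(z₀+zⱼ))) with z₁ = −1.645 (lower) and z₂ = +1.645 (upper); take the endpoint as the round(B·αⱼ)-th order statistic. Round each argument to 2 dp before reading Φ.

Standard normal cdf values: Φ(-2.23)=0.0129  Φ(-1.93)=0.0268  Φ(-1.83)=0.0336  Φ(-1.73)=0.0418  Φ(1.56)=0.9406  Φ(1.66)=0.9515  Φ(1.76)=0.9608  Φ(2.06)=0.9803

(2.757, 3.932)

Lower: z₀ + z₁ = -0.065 + (-1.645) = -1.710; 1 − a(z₀+z₁) = 1 − (0.016)(-1.710) = 1.0274; argument = -0.065 + (-1.710)/1.0274 = -1.7295 → -1.73.
α₁ = Φ(-1.73) = 0.0418; rank = round(500 × 0.0418) = 21; θ*₍21₎ = 2.757.
Upper: z₀ + z₂ = 1.580; 1 − a(z₀+z₂) = 0.9747; argument = 1.5560 → 1.56; α₂ = 0.9406; rank = 470; θ*₍470₎ = 3.932.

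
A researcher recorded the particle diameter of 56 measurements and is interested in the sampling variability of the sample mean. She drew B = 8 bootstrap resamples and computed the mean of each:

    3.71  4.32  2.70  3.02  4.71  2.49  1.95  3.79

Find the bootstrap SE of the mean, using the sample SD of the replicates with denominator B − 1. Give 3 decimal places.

SE* = 0.952

Bootstrap SE is the standard deviation of the 8 replicate means.
Mean of replicates: (3.71 + 4.32 + 2.70 + 3.02 + 4.71 + 2.49 + 1.95 + 3.79) / 8 = 26.6900 / 8 = 3.3363
Sum of squared deviations: (+0.3737)² + (+0.9838)² + (−0.6362)² + (−0.3163)² + (+1.3737)² + (−0.8462)² + (−1.3863)² + (+0.4537)² = 6.3432
Variance = 6.3432 / 7 = 0.9062
SE* = √0.9062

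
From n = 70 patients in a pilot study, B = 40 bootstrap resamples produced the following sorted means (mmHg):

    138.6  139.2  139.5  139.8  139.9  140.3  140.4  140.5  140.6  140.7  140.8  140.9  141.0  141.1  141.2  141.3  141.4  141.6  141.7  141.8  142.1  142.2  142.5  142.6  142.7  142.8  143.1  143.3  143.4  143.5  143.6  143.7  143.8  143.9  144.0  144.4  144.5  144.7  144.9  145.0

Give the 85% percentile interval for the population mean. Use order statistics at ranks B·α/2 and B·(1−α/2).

(139.5, 144.5)

α = 0.15; lower rank = 40 × 0.075 = 3; upper rank = 40 × 0.925 = 37.
The 3rd smallest replicate is 139.5; the 37th is 144.5.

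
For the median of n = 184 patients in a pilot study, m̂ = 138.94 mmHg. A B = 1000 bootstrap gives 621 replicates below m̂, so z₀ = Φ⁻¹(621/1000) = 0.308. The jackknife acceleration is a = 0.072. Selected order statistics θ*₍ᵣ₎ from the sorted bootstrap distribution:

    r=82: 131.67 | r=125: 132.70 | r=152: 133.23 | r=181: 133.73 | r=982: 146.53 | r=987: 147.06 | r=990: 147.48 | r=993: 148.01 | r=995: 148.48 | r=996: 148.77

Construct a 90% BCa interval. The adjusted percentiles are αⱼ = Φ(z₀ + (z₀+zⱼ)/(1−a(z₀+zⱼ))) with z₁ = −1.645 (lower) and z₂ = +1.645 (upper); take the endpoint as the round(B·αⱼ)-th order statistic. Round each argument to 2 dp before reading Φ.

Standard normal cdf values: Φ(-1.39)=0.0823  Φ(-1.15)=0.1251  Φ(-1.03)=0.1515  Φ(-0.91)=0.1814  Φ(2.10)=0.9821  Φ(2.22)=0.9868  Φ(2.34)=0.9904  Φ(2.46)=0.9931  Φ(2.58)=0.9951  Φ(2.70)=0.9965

Lower: z₀ + z₁ = 0.308 + (-1.645) = -1.337; 1 − a(z₀+z₁) = 1 − (0.072)(-1.337) = 1.0963; argument = 0.308 + (-1.337)/1.0963 = -0.9116 → -0.91.
α₁ = Φ(-0.91) = 0.1814; rank = round(1000 × 0.1814) = 181; θ*₍181₎ = 133.73.
Upper: z₀ + z₂ = 1.953; 1 − a(z₀+z₂) = 0.8594; argument = 2.5806 → 2.58; α₂ = 0.9951; rank = 995; θ*₍995₎ = 148.48.

(133.73, 148.48)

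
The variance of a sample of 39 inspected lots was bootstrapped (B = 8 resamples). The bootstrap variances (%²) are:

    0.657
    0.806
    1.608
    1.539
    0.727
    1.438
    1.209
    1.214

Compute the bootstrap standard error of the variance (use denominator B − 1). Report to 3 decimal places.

Bootstrap SE is the standard deviation of the 8 replicate variances.
Mean of replicates: (0.657 + 0.806 + 1.608 + 1.539 + 0.727 + 1.438 + 1.209 + 1.214) / 8 = 9.1980 / 8 = 1.1498
Sum of squared deviations: (−0.4928)² + (−0.3438)² + (+0.4583)² + (+0.3892)² + (−0.4228)² + (+0.2882)² + (+0.0593)² + (+0.0642)² = 0.9919
Variance = 0.9919 / 7 = 0.1417
SE* = √0.1417

SE* = 0.376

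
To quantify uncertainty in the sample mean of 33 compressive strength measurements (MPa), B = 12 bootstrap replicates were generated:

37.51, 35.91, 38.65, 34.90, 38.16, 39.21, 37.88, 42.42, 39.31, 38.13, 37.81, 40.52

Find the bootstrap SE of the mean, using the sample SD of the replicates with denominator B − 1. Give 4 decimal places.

Bootstrap SE is the standard deviation of the 12 replicate means.
Mean of replicates: (37.51 + 35.91 + 38.65 + 34.90 + 38.16 + 39.21 + 37.88 + 42.42 + 39.31 + 38.13 + 37.81 + 40.52) / 12 = 460.41000 / 12 = 38.36750
Sum of squared deviations: (−0.85750)² + (−2.45750)² + (+0.28250)² + (−3.46750)² + (−0.20750)² + (+0.84250)² + (−0.48750)² + (+4.05250)² + (+0.94250)² + (−0.23750)² + (−0.55750)² + (+2.15250)² = 42.18003
Variance = 42.18003 / 11 = 3.83455
SE* = √3.83455

SE* = 1.9582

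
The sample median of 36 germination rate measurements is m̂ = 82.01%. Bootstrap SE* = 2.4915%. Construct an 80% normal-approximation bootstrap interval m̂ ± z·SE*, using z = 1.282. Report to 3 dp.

Margin = 1.282 × 2.4915 = 3.1941
Interval: 82.01 ± 3.1941

(78.816, 85.204)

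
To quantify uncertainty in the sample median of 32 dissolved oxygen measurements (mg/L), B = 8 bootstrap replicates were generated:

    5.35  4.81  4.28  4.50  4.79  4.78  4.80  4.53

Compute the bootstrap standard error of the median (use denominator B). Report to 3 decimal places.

Bootstrap SE is the standard deviation of the 8 replicate medians.
Mean of replicates: (5.35 + 4.81 + 4.28 + 4.50 + 4.79 + 4.78 + 4.80 + 4.53) / 8 = 37.8400 / 8 = 4.7300
Sum of squared deviations: (+0.6200)² + (+0.0800)² + (−0.4500)² + (−0.2300)² + (+0.0600)² + (+0.0500)² + (+0.0700)² + (−0.2000)² = 0.6972
Variance = 0.6972 / 8 = 0.0871
SE* = √0.0871

SE* = 0.295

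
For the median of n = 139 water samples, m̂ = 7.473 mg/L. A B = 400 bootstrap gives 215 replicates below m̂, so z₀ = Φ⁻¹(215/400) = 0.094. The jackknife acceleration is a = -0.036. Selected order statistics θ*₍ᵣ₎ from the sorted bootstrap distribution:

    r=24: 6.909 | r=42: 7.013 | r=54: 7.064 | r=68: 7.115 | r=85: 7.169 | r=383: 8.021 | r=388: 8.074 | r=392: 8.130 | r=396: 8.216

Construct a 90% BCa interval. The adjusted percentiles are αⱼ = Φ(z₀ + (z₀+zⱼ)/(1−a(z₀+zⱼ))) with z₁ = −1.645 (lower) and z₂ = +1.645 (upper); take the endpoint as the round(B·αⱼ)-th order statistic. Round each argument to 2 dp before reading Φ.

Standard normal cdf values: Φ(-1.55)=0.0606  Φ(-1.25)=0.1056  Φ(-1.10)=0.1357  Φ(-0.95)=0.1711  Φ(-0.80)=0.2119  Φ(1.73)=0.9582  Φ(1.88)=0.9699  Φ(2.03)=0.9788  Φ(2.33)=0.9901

Lower: z₀ + z₁ = 0.094 + (-1.645) = -1.551; 1 − a(z₀+z₁) = 1 − (-0.036)(-1.551) = 0.9442; argument = 0.094 + (-1.551)/0.9442 = -1.5487 → -1.55.
α₁ = Φ(-1.55) = 0.0606; rank = round(400 × 0.0606) = 24; θ*₍24₎ = 6.909.
Upper: z₀ + z₂ = 1.739; 1 − a(z₀+z₂) = 1.0626; argument = 1.7305 → 1.73; α₂ = 0.9582; rank = 383; θ*₍383₎ = 8.021.

(6.909, 8.021)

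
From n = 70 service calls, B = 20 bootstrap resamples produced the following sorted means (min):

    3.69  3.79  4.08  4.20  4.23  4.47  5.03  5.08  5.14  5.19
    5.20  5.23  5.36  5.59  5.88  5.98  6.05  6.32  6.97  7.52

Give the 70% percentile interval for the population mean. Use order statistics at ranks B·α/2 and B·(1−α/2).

(4.08, 6.05)

α = 0.30; lower rank = 20 × 0.150 = 3; upper rank = 20 × 0.850 = 17.
The 3rd smallest replicate is 4.08; the 17th is 6.05.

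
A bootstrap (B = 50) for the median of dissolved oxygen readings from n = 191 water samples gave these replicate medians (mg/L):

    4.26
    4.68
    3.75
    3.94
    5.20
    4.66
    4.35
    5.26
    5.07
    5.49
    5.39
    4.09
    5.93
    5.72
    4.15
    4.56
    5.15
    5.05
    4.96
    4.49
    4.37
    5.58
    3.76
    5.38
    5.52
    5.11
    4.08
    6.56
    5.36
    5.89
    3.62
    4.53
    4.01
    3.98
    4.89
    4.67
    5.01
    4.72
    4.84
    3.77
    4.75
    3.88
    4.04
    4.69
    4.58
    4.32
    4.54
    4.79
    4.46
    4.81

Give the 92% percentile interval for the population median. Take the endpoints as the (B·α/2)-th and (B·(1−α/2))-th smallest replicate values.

Sorted replicates: 3.62, 3.75, 3.76, 3.77, 3.88, 3.94, 3.98, 4.01, 4.04, 4.08, 4.09, 4.15, 4.26, 4.32, 4.35, 4.37, 4.46, 4.49, 4.53, 4.54, 4.56, 4.58, 4.66, 4.67, 4.68, 4.69, 4.72, 4.75, 4.79, 4.81, 4.84, 4.89, 4.96, 5.01, 5.05, 5.07, 5.11, 5.15, 5.20, 5.26, 5.36, 5.38, 5.39, 5.49, 5.52, 5.58, 5.72, 5.89, 5.93, 6.56
α = 0.08; lower rank = 50 × 0.040 = 2; upper rank = 50 × 0.960 = 48.
The 2nd smallest replicate is 3.75; the 48th is 5.89.

(3.75, 5.89)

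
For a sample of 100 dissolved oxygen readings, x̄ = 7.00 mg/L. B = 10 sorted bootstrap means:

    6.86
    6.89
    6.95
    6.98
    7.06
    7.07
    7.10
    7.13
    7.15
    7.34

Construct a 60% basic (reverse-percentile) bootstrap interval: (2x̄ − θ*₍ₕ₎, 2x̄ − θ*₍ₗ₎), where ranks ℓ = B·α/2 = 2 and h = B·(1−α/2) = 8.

Percentile endpoints at ranks 2 and 8: θ*₍2₎ = 6.89, θ*₍8₎ = 7.13.
Basic interval reflects these around x̄:
  lower = 2 × 7.00 − 7.13 = 6.87
  upper = 2 × 7.00 − 6.89 = 7.11

(6.87, 7.11)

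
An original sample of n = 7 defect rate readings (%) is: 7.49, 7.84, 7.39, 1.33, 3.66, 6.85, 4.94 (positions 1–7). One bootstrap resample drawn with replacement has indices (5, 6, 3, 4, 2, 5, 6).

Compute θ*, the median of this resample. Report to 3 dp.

θ* = 6.850

Resample values: 3.66, 6.85, 7.39, 1.33, 7.84, 3.66, 6.85.
Sorted: 1.33, 3.66, 3.66, 6.85, 6.85, 7.39, 7.84
Median = middle value = 6.850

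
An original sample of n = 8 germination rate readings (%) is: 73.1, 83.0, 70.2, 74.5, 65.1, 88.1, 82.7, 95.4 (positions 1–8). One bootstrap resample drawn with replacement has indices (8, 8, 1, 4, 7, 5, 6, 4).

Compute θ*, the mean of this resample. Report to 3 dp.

Resample values: 95.4, 95.4, 73.1, 74.5, 82.7, 65.1, 88.1, 74.5.
Mean = (95.4 + 95.4 + 73.1 + 74.5 + 82.7 + 65.1 + 88.1 + 74.5) / 8 = 648.80 / 8 = 81.100

θ* = 81.100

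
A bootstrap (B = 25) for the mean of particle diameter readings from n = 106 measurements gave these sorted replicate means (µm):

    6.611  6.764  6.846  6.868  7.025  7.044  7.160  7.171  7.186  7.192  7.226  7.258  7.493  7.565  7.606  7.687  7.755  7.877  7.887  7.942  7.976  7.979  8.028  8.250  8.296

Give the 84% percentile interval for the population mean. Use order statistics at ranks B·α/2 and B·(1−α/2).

(6.764, 8.028)

α = 0.16; lower rank = 25 × 0.080 = 2; upper rank = 25 × 0.920 = 23.
The 2nd smallest replicate is 6.764; the 23rd is 8.028.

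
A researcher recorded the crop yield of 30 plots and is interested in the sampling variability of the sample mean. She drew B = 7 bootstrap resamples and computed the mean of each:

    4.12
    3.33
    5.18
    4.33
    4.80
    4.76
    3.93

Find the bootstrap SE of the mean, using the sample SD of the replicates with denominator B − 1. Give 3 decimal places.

SE* = 0.623

Bootstrap SE is the standard deviation of the 7 replicate means.
Mean of replicates: (4.12 + 3.33 + 5.18 + 4.33 + 4.80 + 4.76 + 3.93) / 7 = 30.4500 / 7 = 4.3500
Sum of squared deviations: (−0.2300)² + (−1.0200)² + (+0.8300)² + (−0.0200)² + (+0.4500)² + (+0.4100)² + (−0.4200)² = 2.3296
Variance = 2.3296 / 6 = 0.3883
SE* = √0.3883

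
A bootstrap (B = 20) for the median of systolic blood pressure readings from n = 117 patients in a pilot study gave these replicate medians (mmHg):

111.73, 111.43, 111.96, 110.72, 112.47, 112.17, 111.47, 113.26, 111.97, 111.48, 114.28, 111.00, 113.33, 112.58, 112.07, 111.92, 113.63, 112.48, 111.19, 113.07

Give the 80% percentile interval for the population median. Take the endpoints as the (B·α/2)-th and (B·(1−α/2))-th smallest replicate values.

Sorted replicates: 110.72, 111.00, 111.19, 111.43, 111.47, 111.48, 111.73, 111.92, 111.96, 111.97, 112.07, 112.17, 112.47, 112.48, 112.58, 113.07, 113.26, 113.33, 113.63, 114.28
α = 0.20; lower rank = 20 × 0.100 = 2; upper rank = 20 × 0.900 = 18.
The 2nd smallest replicate is 111.00; the 18th is 113.33.

(111.00, 113.33)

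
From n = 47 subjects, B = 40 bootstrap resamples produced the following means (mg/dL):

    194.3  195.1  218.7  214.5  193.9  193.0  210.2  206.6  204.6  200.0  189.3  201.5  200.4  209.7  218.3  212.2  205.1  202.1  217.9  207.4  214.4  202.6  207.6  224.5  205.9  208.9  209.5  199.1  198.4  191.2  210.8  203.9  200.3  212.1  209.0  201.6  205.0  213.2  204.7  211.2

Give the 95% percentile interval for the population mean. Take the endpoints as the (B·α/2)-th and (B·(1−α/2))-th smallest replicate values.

Sorted replicates: 189.3, 191.2, 193.0, 193.9, 194.3, 195.1, 198.4, 199.1, 200.0, 200.3, 200.4, 201.5, 201.6, 202.1, 202.6, 203.9, 204.6, 204.7, 205.0, 205.1, 205.9, 206.6, 207.4, 207.6, 208.9, 209.0, 209.5, 209.7, 210.2, 210.8, 211.2, 212.1, 212.2, 213.2, 214.4, 214.5, 217.9, 218.3, 218.7, 224.5
α = 0.05; lower rank = 40 × 0.025 = 1; upper rank = 40 × 0.975 = 39.
The 1st smallest replicate is 189.3; the 39th is 218.7.

(189.3, 218.7)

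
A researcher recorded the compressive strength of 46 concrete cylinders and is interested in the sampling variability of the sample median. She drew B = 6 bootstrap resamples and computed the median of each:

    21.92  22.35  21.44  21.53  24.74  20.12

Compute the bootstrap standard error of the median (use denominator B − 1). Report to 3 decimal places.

SE* = 1.530

Bootstrap SE is the standard deviation of the 6 replicate medians.
Mean of replicates: (21.92 + 22.35 + 21.44 + 21.53 + 24.74 + 20.12) / 6 = 132.1000 / 6 = 22.0167
Sum of squared deviations: (−0.0967)² + (+0.3333)² + (−0.5767)² + (−0.4867)² + (+2.7233)² + (−1.8967)² = 11.7037
Variance = 11.7037 / 5 = 2.3407
SE* = √2.3407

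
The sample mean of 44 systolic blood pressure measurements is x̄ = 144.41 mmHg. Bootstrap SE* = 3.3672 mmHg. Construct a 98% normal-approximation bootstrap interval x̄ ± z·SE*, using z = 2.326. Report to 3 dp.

Margin = 2.326 × 3.3672 = 7.8321
Interval: 144.41 ± 7.8321

(136.578, 152.242)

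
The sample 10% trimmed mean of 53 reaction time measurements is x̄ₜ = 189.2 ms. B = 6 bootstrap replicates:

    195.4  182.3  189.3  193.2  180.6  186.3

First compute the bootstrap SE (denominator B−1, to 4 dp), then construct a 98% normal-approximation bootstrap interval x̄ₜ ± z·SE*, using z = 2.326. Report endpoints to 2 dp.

(175.50, 202.90)

Mean of replicates = 187.8500; sum of squared deviations = 173.4950; SE* = √(173.4950/5) = 5.8906
Margin = 2.326 × 5.8906 = 13.702
Interval: 189.2 ± 13.702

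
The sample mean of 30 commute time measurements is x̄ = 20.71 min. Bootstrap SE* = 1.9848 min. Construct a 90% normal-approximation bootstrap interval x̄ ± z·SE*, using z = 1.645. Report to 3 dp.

(17.445, 23.975)

Margin = 1.645 × 1.9848 = 3.2650
Interval: 20.71 ± 3.2650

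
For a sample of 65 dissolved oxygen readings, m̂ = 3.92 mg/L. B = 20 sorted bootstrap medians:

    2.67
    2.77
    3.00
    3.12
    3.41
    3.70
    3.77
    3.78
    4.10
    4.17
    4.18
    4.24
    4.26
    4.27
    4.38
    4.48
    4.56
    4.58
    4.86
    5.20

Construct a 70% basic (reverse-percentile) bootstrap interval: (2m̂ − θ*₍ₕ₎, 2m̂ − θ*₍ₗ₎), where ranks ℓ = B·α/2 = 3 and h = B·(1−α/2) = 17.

(3.28, 4.84)

Percentile endpoints at ranks 3 and 17: θ*₍3₎ = 3.00, θ*₍17₎ = 4.56.
Basic interval reflects these around m̂:
  lower = 2 × 3.92 − 4.56 = 3.28
  upper = 2 × 3.92 − 3.00 = 4.84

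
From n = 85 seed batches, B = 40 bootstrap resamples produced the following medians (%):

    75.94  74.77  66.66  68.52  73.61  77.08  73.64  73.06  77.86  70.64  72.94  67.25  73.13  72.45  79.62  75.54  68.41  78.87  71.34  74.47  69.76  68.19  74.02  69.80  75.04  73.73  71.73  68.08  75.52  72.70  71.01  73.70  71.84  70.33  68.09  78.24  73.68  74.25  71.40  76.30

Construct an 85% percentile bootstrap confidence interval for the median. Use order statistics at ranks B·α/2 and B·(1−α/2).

Sorted replicates: 66.66, 67.25, 68.08, 68.09, 68.19, 68.41, 68.52, 69.76, 69.80, 70.33, 70.64, 71.01, 71.34, 71.40, 71.73, 71.84, 72.45, 72.70, 72.94, 73.06, 73.13, 73.61, 73.64, 73.68, 73.70, 73.73, 74.02, 74.25, 74.47, 74.77, 75.04, 75.52, 75.54, 75.94, 76.30, 77.08, 77.86, 78.24, 78.87, 79.62
α = 0.15; lower rank = 40 × 0.075 = 3; upper rank = 40 × 0.925 = 37.
The 3rd smallest replicate is 68.08; the 37th is 77.86.

(68.08, 77.86)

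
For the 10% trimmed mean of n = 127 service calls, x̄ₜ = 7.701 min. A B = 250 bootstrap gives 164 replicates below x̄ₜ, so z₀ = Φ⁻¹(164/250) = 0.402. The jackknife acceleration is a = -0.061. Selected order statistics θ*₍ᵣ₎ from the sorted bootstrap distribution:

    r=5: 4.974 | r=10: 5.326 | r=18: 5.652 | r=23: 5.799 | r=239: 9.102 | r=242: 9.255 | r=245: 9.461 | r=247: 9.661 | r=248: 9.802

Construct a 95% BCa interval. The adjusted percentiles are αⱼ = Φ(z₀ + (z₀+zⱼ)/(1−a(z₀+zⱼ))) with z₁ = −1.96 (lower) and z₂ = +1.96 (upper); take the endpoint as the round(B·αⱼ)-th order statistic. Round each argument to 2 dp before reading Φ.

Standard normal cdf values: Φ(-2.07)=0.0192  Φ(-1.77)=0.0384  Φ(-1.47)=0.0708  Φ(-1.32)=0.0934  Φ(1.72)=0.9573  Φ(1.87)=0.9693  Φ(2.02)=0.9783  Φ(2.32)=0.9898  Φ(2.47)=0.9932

(5.799, 9.802)

Lower: z₀ + z₁ = 0.402 + (-1.960) = -1.558; 1 − a(z₀+z₁) = 1 − (-0.061)(-1.558) = 0.9050; argument = 0.402 + (-1.558)/0.9050 = -1.3196 → -1.32.
α₁ = Φ(-1.32) = 0.0934; rank = round(250 × 0.0934) = 23; θ*₍23₎ = 5.799.
Upper: z₀ + z₂ = 2.362; 1 − a(z₀+z₂) = 1.1441; argument = 2.4665 → 2.47; α₂ = 0.9932; rank = 248; θ*₍248₎ = 9.802.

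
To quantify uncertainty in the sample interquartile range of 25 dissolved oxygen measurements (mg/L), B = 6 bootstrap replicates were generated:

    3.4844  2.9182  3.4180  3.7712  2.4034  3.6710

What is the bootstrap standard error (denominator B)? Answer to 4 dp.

SE* = 0.4751

Bootstrap SE is the standard deviation of the 6 replicate interquartile ranges.
Mean of replicates: (3.4844 + 2.9182 + 3.4180 + 3.7712 + 2.4034 + 3.6710) / 6 = 19.66620 / 6 = 3.27770
Sum of squared deviations: (+0.20670)² + (−0.35950)² + (+0.14030)² + (+0.49350)² + (−0.87430)² + (+0.39330)² = 1.35428
Variance = 1.35428 / 6 = 0.22571
SE* = √0.22571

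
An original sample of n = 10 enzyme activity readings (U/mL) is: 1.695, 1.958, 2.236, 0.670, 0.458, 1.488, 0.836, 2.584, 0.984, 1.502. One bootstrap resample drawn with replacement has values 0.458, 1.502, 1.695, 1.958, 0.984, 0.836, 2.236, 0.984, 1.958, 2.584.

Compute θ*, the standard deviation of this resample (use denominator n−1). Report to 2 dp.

Mean = 1.5195; sum of squared deviations = 4.2297
s² = 4.2297 / 9 = 0.4700
s = √0.4700 = 0.69

θ* = 0.69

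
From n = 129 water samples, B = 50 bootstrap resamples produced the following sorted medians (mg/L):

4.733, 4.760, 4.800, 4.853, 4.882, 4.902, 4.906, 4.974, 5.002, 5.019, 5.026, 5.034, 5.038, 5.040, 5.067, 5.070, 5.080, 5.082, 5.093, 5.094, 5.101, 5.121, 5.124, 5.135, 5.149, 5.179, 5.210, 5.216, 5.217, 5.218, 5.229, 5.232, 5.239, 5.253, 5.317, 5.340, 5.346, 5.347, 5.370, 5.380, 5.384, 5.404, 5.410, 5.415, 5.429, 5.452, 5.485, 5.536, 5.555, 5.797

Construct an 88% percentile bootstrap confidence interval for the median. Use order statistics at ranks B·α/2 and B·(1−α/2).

α = 0.12; lower rank = 50 × 0.060 = 3; upper rank = 50 × 0.940 = 47.
The 3rd smallest replicate is 4.800; the 47th is 5.485.

(4.800, 5.485)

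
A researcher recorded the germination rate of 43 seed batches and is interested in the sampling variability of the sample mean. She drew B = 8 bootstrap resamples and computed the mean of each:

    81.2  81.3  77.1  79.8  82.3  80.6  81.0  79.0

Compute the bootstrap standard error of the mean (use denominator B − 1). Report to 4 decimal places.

SE* = 1.6287

Bootstrap SE is the standard deviation of the 8 replicate means.
Mean of replicates: (81.2 + 81.3 + 77.1 + 79.8 + 82.3 + 80.6 + 81.0 + 79.0) / 8 = 642.30000 / 8 = 80.28750
Sum of squared deviations: (+0.91250)² + (+1.01250)² + (−3.18750)² + (−0.48750)² + (+2.01250)² + (+0.31250)² + (+0.71250)² + (−1.28750)² = 18.56875
Variance = 18.56875 / 7 = 2.65268
SE* = √2.65268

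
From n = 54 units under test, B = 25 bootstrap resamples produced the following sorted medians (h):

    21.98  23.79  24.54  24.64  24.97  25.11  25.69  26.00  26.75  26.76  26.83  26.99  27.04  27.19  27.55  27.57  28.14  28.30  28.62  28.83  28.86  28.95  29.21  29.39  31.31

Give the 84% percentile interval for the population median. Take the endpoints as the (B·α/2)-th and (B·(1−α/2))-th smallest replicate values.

α = 0.16; lower rank = 25 × 0.080 = 2; upper rank = 25 × 0.920 = 23.
The 2nd smallest replicate is 23.79; the 23rd is 29.21.

(23.79, 29.21)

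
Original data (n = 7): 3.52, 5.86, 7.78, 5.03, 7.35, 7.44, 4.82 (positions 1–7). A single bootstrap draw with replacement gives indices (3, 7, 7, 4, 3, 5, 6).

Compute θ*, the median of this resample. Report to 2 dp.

Resample values: 7.78, 4.82, 4.82, 5.03, 7.78, 7.35, 7.44.
Sorted: 4.82, 4.82, 5.03, 7.35, 7.44, 7.78, 7.78
Median = middle value = 7.35

θ* = 7.35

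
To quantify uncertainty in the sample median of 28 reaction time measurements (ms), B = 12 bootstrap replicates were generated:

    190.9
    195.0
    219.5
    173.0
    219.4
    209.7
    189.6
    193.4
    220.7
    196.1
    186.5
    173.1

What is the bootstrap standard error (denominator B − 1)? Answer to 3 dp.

Bootstrap SE is the standard deviation of the 12 replicate medians.
Mean of replicates: (190.9 + 195.0 + 219.5 + 173.0 + 219.4 + 209.7 + 189.6 + 193.4 + 220.7 + 196.1 + 186.5 + 173.1) / 12 = 2366.9000 / 12 = 197.2417
Sum of squared deviations: (−6.3417)² + (−2.2417)² + (+22.2583)² + (−24.2417)² + (+22.1583)² + (+12.4583)² + (−7.6417)² + (−3.8417)² + (+23.4583)² + (−1.1417)² + (−10.7417)² + (−24.1417)² = 3097.4892
Variance = 3097.4892 / 11 = 281.5899
SE* = √281.5899

SE* = 16.781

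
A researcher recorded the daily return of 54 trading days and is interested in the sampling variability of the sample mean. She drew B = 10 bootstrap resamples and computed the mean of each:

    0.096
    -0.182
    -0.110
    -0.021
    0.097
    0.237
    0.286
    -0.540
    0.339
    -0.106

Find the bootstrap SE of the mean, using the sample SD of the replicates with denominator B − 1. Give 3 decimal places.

SE* = 0.262

Bootstrap SE is the standard deviation of the 10 replicate means.
Mean of replicates: (0.096 + (-0.182) + (-0.110) + (-0.021) + 0.097 + 0.237 + 0.286 + (-0.540) + 0.339 + (-0.106)) / 10 = 0.0960 / 10 = 0.0096
Sum of squared deviations: (+0.0864)² + (−0.1916)² + (−0.1196)² + (−0.0306)² + (+0.0874)² + (+0.2274)² + (+0.2764)² + (−0.5496)² + (+0.3294)² + (−0.1156)² = 0.6191
Variance = 0.6191 / 9 = 0.0688
SE* = √0.0688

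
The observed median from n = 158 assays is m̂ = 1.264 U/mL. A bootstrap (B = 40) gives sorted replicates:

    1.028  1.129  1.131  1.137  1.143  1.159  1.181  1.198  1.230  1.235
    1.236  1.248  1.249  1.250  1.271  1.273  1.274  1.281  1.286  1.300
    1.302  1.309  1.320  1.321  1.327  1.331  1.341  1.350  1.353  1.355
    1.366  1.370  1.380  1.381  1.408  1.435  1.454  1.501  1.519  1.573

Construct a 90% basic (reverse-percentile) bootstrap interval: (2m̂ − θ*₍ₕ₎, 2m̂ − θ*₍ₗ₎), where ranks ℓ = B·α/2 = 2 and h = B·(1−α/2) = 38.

(1.027, 1.399)

Percentile endpoints at ranks 2 and 38: θ*₍2₎ = 1.129, θ*₍38₎ = 1.501.
Basic interval reflects these around m̂:
  lower = 2 × 1.264 − 1.501 = 1.027
  upper = 2 × 1.264 − 1.129 = 1.399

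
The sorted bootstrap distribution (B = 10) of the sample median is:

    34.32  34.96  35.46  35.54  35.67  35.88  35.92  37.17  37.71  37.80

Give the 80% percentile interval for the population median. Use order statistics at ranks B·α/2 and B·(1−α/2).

α = 0.20; lower rank = 10 × 0.100 = 1; upper rank = 10 × 0.900 = 9.
The 1st smallest replicate is 34.32; the 9th is 37.71.

(34.32, 37.71)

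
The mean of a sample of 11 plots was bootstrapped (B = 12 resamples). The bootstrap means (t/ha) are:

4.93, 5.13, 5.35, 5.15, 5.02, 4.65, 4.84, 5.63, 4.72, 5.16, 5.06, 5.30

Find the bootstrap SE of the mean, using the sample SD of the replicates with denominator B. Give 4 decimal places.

Bootstrap SE is the standard deviation of the 12 replicate means.
Mean of replicates: (4.93 + 5.13 + 5.35 + 5.15 + 5.02 + 4.65 + 4.84 + 5.63 + 4.72 + 5.16 + 5.06 + 5.30) / 12 = 60.94000 / 12 = 5.07833
Sum of squared deviations: (−0.14833)² + (+0.05167)² + (+0.27167)² + (+0.07167)² + (−0.05833)² + (−0.42833)² + (−0.23833)² + (+0.55167)² + (−0.35833)² + (+0.08167)² + (−0.01833)² + (+0.22167)² = 0.83617
Variance = 0.83617 / 12 = 0.06968
SE* = √0.06968

SE* = 0.2640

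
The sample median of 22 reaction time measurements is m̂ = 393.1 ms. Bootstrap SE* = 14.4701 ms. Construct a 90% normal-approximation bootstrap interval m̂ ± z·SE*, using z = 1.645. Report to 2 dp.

(369.30, 416.90)

Margin = 1.645 × 14.4701 = 23.803
Interval: 393.1 ± 23.803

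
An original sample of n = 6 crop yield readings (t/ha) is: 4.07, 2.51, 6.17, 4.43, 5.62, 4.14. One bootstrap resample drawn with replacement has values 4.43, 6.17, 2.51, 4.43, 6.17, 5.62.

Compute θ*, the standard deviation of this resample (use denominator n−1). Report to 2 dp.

θ* = 1.41

Mean = 4.8883; sum of squared deviations = 9.8973
s² = 9.8973 / 5 = 1.9795
s = √1.9795 = 1.41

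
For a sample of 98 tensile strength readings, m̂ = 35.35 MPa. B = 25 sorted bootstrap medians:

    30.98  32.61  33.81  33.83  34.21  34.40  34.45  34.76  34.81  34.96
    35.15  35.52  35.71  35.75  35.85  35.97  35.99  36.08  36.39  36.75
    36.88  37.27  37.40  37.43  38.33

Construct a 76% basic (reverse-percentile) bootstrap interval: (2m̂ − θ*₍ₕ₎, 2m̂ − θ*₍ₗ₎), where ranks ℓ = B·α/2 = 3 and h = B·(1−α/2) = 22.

(33.43, 36.89)

Percentile endpoints at ranks 3 and 22: θ*₍3₎ = 33.81, θ*₍22₎ = 37.27.
Basic interval reflects these around m̂:
  lower = 2 × 35.35 − 37.27 = 33.43
  upper = 2 × 35.35 − 33.81 = 36.89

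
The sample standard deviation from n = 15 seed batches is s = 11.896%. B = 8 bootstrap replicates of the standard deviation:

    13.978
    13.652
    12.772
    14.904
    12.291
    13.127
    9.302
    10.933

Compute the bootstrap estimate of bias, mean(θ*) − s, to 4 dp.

mean(θ*) = (13.978 + 13.652 + 12.772 + 14.904 + 12.291 + 13.127 + 9.302 + 10.933) / 8 = 12.61988
bias = 12.61988 − 11.896

bias = +0.7239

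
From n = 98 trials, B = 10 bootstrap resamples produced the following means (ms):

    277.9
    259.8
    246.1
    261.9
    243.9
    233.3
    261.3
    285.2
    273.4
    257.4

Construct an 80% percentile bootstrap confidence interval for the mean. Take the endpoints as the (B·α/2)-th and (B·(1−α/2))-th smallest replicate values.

(233.3, 277.9)

Sorted replicates: 233.3, 243.9, 246.1, 257.4, 259.8, 261.3, 261.9, 273.4, 277.9, 285.2
α = 0.20; lower rank = 10 × 0.100 = 1; upper rank = 10 × 0.900 = 9.
The 1st smallest replicate is 233.3; the 9th is 277.9.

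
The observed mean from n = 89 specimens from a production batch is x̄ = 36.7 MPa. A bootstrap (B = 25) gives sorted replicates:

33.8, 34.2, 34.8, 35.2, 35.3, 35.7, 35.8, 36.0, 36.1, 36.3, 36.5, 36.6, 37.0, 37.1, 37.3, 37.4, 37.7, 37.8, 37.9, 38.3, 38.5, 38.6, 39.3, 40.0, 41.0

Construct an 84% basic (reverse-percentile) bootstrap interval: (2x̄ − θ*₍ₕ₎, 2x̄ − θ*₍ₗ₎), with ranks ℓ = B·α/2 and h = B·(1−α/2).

Percentile endpoints at ranks 2 and 23: θ*₍2₎ = 34.2, θ*₍23₎ = 39.3.
Basic interval reflects these around x̄:
  lower = 2 × 36.7 − 39.3 = 34.1
  upper = 2 × 36.7 − 34.2 = 39.2

(34.1, 39.2)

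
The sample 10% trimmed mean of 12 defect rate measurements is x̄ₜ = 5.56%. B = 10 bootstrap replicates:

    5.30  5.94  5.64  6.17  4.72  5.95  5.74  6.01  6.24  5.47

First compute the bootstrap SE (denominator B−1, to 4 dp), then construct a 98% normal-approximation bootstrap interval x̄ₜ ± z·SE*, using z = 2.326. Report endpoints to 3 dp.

(4.490, 6.630)

Mean of replicates = 5.7180; sum of squared deviations = 1.9040; SE* = √(1.9040/9) = 0.4599
Margin = 2.326 × 0.4599 = 1.0697
Interval: 5.56 ± 1.0697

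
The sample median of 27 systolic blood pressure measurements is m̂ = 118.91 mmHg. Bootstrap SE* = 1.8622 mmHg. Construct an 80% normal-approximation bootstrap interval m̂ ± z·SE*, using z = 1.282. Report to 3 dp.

(116.523, 121.297)

Margin = 1.282 × 1.8622 = 2.3873
Interval: 118.91 ± 2.3873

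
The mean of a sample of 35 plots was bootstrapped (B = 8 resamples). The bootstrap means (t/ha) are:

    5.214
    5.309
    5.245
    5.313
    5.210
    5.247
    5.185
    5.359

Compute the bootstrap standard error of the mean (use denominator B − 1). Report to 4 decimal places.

SE* = 0.0605

Bootstrap SE is the standard deviation of the 8 replicate means.
Mean of replicates: (5.214 + 5.309 + 5.245 + 5.313 + 5.210 + 5.247 + 5.185 + 5.359) / 8 = 42.08200 / 8 = 5.26025
Sum of squared deviations: (−0.04625)² + (+0.04875)² + (−0.01525)² + (+0.05275)² + (−0.05025)² + (−0.01325)² + (−0.07525)² + (+0.09875)² = 0.02565
Variance = 0.02565 / 7 = 0.00366
SE* = √0.00366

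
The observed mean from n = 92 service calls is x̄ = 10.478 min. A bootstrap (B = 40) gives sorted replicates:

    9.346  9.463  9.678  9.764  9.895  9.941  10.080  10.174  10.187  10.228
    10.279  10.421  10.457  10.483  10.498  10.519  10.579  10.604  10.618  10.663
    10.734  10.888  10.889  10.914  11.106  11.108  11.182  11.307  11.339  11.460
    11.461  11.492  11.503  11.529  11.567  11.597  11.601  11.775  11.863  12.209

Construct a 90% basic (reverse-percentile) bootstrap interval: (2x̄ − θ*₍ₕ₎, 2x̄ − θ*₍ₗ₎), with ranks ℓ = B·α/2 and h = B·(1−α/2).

Percentile endpoints at ranks 2 and 38: θ*₍2₎ = 9.463, θ*₍38₎ = 11.775.
Basic interval reflects these around x̄:
  lower = 2 × 10.478 − 11.775 = 9.181
  upper = 2 × 10.478 − 9.463 = 11.493

(9.181, 11.493)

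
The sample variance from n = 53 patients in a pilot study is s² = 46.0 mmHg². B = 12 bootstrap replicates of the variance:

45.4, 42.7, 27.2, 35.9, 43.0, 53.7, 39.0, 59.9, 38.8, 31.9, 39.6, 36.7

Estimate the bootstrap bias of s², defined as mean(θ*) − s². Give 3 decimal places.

bias = −4.850

mean(θ*) = (45.4 + 42.7 + 27.2 + 35.9 + 43.0 + 53.7 + 39.0 + 59.9 + 38.8 + 31.9 + 39.6 + 36.7) / 12 = 41.1500
bias = 41.1500 − 46.0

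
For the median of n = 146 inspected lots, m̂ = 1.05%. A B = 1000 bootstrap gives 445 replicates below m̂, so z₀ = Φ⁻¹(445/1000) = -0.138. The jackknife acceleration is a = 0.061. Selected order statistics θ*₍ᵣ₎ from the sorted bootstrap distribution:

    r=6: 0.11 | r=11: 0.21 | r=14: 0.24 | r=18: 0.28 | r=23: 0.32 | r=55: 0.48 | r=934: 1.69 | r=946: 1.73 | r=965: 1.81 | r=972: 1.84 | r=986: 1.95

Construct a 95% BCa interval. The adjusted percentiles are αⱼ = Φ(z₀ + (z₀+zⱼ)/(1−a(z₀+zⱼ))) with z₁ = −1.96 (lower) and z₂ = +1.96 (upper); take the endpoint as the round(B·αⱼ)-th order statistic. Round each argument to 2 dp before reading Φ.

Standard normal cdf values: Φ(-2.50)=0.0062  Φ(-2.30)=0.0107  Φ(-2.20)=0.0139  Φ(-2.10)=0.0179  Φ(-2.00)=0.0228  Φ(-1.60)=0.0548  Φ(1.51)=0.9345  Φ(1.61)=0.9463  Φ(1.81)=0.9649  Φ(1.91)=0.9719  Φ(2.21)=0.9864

(0.32, 1.84)

Lower: z₀ + z₁ = -0.138 + (-1.960) = -2.098; 1 − a(z₀+z₁) = 1 − (0.061)(-2.098) = 1.1280; argument = -0.138 + (-2.098)/1.1280 = -1.9980 → -2.00.
α₁ = Φ(-2.00) = 0.0228; rank = round(1000 × 0.0228) = 23; θ*₍23₎ = 0.32.
Upper: z₀ + z₂ = 1.822; 1 − a(z₀+z₂) = 0.8889; argument = 1.9118 → 1.91; α₂ = 0.9719; rank = 972; θ*₍972₎ = 1.84.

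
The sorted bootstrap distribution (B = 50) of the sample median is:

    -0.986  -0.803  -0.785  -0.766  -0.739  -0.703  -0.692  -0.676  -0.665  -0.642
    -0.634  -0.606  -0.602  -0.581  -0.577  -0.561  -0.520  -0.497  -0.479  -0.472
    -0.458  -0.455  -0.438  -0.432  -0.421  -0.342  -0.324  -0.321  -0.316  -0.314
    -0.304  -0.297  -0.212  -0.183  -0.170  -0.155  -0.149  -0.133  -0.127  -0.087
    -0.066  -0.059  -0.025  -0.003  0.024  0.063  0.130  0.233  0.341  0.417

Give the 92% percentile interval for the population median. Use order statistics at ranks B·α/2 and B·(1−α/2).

α = 0.08; lower rank = 50 × 0.040 = 2; upper rank = 50 × 0.960 = 48.
The 2nd smallest replicate is -0.803; the 48th is 0.233.

(-0.803, 0.233)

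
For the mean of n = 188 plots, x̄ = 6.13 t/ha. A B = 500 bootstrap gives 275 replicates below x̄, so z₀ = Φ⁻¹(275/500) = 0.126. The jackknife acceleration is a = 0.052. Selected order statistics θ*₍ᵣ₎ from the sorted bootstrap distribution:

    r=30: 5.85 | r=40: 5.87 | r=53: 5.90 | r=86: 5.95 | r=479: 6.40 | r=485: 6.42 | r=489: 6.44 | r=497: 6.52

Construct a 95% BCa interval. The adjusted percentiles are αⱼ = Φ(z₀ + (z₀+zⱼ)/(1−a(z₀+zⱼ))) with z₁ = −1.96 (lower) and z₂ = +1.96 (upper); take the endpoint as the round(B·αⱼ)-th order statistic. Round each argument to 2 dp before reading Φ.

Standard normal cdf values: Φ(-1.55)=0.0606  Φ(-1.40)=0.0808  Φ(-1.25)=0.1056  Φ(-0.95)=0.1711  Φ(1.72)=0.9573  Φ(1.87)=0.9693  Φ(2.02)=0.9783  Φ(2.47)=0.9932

(5.85, 6.52)

Lower: z₀ + z₁ = 0.126 + (-1.960) = -1.834; 1 − a(z₀+z₁) = 1 − (0.052)(-1.834) = 1.0954; argument = 0.126 + (-1.834)/1.0954 = -1.5483 → -1.55.
α₁ = Φ(-1.55) = 0.0606; rank = round(500 × 0.0606) = 30; θ*₍30₎ = 5.85.
Upper: z₀ + z₂ = 2.086; 1 − a(z₀+z₂) = 0.8915; argument = 2.4658 → 2.47; α₂ = 0.9932; rank = 497; θ*₍497₎ = 6.52.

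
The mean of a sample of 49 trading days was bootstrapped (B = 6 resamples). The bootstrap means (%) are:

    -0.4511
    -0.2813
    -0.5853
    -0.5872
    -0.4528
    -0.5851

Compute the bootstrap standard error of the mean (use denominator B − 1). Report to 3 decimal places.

SE* = 0.122

Bootstrap SE is the standard deviation of the 6 replicate means.
Mean of replicates: ((-0.4511) + (-0.2813) + (-0.5853) + (-0.5872) + (-0.4528) + (-0.5851)) / 6 = -2.94280 / 6 = -0.49047
Sum of squared deviations: (+0.03937)² + (+0.20917)² + (−0.09483)² + (−0.09673)² + (+0.03767)² + (−0.09463)² = 0.07403
Variance = 0.07403 / 5 = 0.01481
SE* = √0.01481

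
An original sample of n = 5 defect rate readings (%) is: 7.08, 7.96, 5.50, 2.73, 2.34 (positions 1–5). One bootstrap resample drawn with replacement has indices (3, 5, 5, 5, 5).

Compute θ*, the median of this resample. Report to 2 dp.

θ* = 2.34

Resample values: 5.50, 2.34, 2.34, 2.34, 2.34.
Sorted: 2.34, 2.34, 2.34, 2.34, 5.50
Median = middle value = 2.34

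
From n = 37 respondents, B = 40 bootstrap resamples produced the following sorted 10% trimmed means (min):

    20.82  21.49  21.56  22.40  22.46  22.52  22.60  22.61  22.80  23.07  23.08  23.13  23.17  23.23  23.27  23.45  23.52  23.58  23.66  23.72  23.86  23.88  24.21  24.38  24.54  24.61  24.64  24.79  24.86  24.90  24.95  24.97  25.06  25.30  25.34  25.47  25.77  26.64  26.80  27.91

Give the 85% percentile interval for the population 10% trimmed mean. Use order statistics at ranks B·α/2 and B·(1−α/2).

α = 0.15; lower rank = 40 × 0.075 = 3; upper rank = 40 × 0.925 = 37.
The 3rd smallest replicate is 21.56; the 37th is 25.77.

(21.56, 25.77)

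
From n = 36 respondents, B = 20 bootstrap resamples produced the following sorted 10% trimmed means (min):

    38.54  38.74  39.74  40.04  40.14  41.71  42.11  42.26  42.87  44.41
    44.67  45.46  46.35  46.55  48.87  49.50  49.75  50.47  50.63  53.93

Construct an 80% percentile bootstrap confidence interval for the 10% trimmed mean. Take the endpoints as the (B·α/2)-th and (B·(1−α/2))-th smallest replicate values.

α = 0.20; lower rank = 20 × 0.100 = 2; upper rank = 20 × 0.900 = 18.
The 2nd smallest replicate is 38.74; the 18th is 50.47.

(38.74, 50.47)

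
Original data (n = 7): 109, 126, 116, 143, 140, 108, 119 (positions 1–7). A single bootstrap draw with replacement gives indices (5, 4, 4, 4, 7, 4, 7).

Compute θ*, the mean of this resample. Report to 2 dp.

Resample values: 140, 143, 143, 143, 119, 143, 119.
Mean = (140 + 143 + 143 + 143 + 119 + 143 + 119) / 7 = 950.0 / 7 = 135.71

θ* = 135.71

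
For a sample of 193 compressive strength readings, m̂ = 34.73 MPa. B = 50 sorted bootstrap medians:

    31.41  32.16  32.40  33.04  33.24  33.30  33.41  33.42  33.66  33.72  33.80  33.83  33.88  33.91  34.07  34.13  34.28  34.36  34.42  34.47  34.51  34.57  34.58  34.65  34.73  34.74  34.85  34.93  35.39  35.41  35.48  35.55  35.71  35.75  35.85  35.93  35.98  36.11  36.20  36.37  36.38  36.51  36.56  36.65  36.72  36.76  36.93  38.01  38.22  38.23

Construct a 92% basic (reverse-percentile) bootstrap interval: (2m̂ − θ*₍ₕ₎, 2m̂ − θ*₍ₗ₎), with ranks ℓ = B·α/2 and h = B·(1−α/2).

(31.45, 37.30)

Percentile endpoints at ranks 2 and 48: θ*₍2₎ = 32.16, θ*₍48₎ = 38.01.
Basic interval reflects these around m̂:
  lower = 2 × 34.73 − 38.01 = 31.45
  upper = 2 × 34.73 − 32.16 = 37.30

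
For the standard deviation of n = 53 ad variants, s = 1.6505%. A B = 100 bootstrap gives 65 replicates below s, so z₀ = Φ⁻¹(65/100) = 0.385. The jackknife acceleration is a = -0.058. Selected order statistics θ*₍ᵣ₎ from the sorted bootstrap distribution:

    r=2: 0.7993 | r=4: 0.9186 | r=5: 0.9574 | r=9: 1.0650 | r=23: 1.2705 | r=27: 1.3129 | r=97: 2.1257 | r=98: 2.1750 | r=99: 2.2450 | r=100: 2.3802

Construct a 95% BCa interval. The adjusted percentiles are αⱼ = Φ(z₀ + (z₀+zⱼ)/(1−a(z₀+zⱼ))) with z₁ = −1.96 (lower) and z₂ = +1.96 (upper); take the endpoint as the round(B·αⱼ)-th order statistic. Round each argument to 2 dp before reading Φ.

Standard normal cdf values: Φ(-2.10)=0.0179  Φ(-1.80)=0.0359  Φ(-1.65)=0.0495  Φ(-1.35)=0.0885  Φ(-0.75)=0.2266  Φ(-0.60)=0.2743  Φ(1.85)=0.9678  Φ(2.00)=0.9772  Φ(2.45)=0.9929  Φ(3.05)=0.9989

Lower: z₀ + z₁ = 0.385 + (-1.960) = -1.575; 1 − a(z₀+z₁) = 1 − (-0.058)(-1.575) = 0.9086; argument = 0.385 + (-1.575)/0.9086 = -1.3483 → -1.35.
α₁ = Φ(-1.35) = 0.0885; rank = round(100 × 0.0885) = 9; θ*₍9₎ = 1.0650.
Upper: z₀ + z₂ = 2.345; 1 − a(z₀+z₂) = 1.1360; argument = 2.4492 → 2.45; α₂ = 0.9929; rank = 99; θ*₍99₎ = 2.2450.

(1.0650, 2.2450)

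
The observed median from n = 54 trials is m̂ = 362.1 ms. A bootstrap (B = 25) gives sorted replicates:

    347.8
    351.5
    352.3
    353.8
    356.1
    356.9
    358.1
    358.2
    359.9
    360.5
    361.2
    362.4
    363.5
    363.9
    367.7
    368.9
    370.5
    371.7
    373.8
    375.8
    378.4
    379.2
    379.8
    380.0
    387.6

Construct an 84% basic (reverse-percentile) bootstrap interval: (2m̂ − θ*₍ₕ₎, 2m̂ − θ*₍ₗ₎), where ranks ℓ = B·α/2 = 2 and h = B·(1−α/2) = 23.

(344.4, 372.7)

Percentile endpoints at ranks 2 and 23: θ*₍2₎ = 351.5, θ*₍23₎ = 379.8.
Basic interval reflects these around m̂:
  lower = 2 × 362.1 − 379.8 = 344.4
  upper = 2 × 362.1 − 351.5 = 372.7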